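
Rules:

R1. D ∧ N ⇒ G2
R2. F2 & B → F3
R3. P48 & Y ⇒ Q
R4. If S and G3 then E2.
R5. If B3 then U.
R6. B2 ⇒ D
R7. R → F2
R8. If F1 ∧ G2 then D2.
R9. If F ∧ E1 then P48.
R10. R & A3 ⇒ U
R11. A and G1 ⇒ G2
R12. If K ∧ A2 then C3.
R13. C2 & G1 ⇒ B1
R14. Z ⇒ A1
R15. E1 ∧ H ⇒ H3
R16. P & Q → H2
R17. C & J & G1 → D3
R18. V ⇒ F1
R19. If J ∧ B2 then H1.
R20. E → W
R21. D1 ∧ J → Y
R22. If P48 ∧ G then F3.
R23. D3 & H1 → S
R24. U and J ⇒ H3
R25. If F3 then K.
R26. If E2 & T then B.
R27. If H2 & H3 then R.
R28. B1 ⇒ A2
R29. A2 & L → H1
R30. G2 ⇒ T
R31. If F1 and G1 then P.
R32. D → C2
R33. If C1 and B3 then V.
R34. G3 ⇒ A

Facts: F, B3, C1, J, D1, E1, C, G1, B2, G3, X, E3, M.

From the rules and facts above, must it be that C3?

Yes

U  (by R5: B3)
D  (by R6: B2)
P48  (by R9: F, E1)
D3  (by R17: C, J, G1)
H1  (by R19: J, B2)
Y  (by R21: D1, J)
S  (by R23: D3, H1)
H3  (by R24: U, J)
C2  (by R32: D)
V  (by R33: C1, B3)
A  (by R34: G3)
Q  (by R3: P48, Y)
E2  (by R4: S, G3)
G2  (by R11: A, G1)
B1  (by R13: C2, G1)
F1  (by R18: V)
A2  (by R28: B1)
T  (by R30: G2)
P  (by R31: F1, G1)
H2  (by R16: P, Q)
B  (by R26: E2, T)
R  (by R27: H2, H3)
F2  (by R7: R)
F3  (by R2: F2, B)
K  (by R25: F3)
C3  (by R12: K, A2)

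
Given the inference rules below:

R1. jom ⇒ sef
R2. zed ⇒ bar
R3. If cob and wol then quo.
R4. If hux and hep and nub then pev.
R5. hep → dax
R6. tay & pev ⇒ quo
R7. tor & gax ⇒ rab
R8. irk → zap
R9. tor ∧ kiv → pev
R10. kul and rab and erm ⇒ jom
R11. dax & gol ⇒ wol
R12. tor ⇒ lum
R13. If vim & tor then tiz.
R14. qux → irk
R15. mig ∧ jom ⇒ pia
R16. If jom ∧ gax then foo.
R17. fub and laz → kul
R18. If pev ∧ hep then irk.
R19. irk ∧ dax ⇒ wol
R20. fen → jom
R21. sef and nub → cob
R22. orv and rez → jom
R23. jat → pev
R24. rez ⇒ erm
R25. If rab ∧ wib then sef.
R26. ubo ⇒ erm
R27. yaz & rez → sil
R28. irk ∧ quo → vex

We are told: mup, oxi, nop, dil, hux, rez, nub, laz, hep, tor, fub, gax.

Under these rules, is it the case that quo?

pev  (by R4: hux, hep, nub)
dax  (by R5: hep)
rab  (by R7: tor, gax)
kul  (by R17: fub, laz)
irk  (by R18: pev, hep)
wol  (by R19: irk, dax)
erm  (by R24: rez)
jom  (by R10: kul, rab, erm)
sef  (by R1: jom)
cob  (by R21: sef, nub)
quo  (by R3: cob, wol)

Yes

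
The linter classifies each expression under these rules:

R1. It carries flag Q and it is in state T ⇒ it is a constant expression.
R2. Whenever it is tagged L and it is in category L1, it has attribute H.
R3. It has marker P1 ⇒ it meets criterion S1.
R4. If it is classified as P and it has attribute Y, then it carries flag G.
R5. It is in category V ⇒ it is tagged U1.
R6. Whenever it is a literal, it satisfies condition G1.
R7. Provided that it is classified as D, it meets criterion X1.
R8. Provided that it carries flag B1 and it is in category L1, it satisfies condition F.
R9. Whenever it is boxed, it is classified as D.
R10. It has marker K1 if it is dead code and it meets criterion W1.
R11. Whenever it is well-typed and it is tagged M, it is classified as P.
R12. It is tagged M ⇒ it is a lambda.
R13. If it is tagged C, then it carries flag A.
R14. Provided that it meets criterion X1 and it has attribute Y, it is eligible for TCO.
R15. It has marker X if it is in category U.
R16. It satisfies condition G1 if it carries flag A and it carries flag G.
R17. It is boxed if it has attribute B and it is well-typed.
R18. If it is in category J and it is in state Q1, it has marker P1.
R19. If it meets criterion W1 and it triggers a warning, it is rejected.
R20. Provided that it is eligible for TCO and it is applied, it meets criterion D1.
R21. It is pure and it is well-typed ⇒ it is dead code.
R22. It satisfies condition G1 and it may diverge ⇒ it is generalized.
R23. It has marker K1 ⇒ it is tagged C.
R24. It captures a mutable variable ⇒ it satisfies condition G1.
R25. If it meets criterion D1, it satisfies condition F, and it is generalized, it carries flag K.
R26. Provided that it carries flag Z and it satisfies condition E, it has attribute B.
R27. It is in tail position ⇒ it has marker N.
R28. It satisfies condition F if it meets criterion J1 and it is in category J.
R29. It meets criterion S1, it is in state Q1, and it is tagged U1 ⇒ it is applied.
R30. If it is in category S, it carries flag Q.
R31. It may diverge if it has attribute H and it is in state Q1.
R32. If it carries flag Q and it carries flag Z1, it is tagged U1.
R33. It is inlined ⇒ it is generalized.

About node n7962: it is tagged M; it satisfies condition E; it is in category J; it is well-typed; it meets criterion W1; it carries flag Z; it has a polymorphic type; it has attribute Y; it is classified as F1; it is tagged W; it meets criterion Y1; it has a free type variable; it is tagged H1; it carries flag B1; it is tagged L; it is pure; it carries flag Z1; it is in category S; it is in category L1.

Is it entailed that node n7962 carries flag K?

Forward chaining from the given facts derives: has attribute H, satisfies condition F, is classified as P, is a lambda, is dead code, has attribute B, carries flag Q, is tagged U1, carries flag G, has marker K1, is boxed, is tagged C, is classified as D, carries flag A, satisfies condition G1, meets criterion X1, is eligible for TCO.
The only rule concluding "it carries flag K" is R25, which needs "it meets criterion D1"; that is never established.

No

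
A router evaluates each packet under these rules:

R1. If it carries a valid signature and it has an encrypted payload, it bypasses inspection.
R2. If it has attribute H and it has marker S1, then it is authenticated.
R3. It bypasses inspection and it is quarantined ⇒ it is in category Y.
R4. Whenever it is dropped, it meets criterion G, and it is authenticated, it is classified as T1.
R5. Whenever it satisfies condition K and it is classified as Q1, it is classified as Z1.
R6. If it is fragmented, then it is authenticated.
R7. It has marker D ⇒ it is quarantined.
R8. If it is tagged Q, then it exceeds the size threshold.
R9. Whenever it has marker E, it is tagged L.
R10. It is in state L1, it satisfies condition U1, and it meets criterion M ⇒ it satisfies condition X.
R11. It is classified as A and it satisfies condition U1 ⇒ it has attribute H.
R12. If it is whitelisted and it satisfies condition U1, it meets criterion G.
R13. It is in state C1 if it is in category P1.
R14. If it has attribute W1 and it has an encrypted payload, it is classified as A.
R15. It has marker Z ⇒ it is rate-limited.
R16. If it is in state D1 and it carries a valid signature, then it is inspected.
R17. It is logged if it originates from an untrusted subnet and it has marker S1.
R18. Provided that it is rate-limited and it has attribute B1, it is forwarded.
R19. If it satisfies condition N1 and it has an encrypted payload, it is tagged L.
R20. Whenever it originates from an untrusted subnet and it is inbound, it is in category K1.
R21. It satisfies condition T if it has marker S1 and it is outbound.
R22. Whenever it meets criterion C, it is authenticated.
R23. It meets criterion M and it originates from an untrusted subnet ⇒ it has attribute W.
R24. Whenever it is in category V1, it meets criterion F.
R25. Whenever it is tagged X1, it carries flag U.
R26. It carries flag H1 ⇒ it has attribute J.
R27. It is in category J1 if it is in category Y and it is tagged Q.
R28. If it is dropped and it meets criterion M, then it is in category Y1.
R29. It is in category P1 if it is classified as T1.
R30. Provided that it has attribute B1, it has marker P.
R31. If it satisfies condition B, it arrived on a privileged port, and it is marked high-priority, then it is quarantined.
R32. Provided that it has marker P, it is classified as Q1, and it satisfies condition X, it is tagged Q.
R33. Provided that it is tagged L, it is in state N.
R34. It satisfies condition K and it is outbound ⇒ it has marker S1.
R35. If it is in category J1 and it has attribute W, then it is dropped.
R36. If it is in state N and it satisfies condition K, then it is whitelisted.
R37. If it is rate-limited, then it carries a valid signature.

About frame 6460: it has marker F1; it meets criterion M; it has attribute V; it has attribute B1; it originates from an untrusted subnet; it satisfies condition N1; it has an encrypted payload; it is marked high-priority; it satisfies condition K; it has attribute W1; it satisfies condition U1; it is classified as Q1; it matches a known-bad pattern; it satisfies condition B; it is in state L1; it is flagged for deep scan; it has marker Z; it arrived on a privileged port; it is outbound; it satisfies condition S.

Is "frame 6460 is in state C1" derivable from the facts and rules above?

By R10 (it is in state L1, it satisfies condition U1, it meets criterion M): it satisfies condition X.
By R14 (it has attribute W1, it has an encrypted payload): it is classified as A.
By R15 (it has marker Z): it is rate-limited.
By R19 (it satisfies condition N1, it has an encrypted payload): it is tagged L.
By R23 (it meets criterion M, it originates from an untrusted subnet): it has attribute W.
By R30 (it has attribute B1): it has marker P.
By R31 (it satisfies condition B, it arrived on a privileged port, it is marked high-priority): it is quarantined.
By R32 (it has marker P, it is classified as Q1, it satisfies condition X): it is tagged Q.
By R33 (it is tagged L): it is in state N.
By R34 (it satisfies condition K, it is outbound): it has marker S1.
By R36 (it is in state N, it satisfies condition K): it is whitelisted.
By R37 (it is rate-limited): it carries a valid signature.
By R1 (it carries a valid signature, it has an encrypted payload): it bypasses inspection.
By R3 (it bypasses inspection, it is quarantined): it is in category Y.
By R11 (it is classified as A, it satisfies condition U1): it has attribute H.
By R12 (it is whitelisted, it satisfies condition U1): it meets criterion G.
By R27 (it is in category Y, it is tagged Q): it is in category J1.
By R35 (it is in category J1, it has attribute W): it is dropped.
By R2 (it has attribute H, it has marker S1): it is authenticated.
By R4 (it is dropped, it meets criterion G, it is authenticated): it is classified as T1.
By R29 (it is classified as T1): it is in category P1.
By R13 (it is in category P1): it is in state C1.

Yes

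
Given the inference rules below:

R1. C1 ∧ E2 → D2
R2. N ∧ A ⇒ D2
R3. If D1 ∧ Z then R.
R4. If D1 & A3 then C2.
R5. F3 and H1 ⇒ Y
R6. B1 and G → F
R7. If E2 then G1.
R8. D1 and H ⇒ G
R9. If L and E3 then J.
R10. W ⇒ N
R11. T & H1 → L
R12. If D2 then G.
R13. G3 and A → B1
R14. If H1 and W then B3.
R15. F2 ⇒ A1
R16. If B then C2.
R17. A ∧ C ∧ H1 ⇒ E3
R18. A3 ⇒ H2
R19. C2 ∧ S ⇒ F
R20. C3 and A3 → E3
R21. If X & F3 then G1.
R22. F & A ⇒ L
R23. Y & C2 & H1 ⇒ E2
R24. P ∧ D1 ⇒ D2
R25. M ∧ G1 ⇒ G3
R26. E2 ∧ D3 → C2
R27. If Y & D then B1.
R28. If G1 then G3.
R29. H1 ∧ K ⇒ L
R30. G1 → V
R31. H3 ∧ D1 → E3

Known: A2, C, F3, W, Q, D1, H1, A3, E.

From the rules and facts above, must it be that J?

Forward chaining from the given facts derives: C2, Y, N, B3, H2, E2, G1, G3, V.
The only rule concluding J is R9, which needs L; that is never established.

No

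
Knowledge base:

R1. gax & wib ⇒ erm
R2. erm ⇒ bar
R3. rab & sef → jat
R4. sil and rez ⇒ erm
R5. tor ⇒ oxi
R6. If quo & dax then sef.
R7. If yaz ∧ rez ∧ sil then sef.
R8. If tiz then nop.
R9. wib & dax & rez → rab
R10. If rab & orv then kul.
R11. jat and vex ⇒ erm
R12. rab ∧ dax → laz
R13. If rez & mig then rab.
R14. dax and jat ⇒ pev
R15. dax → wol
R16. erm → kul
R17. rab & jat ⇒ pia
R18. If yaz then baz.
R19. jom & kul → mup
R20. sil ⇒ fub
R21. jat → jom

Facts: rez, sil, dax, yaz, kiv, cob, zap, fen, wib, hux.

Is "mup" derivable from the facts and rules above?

erm  (by R4: sil, rez)
sef  (by R7: yaz, rez, sil)
rab  (by R9: wib, dax, rez)
kul  (by R16: erm)
jat  (by R3: rab, sef)
jom  (by R21: jat)
mup  (by R19: jom, kul)

Yes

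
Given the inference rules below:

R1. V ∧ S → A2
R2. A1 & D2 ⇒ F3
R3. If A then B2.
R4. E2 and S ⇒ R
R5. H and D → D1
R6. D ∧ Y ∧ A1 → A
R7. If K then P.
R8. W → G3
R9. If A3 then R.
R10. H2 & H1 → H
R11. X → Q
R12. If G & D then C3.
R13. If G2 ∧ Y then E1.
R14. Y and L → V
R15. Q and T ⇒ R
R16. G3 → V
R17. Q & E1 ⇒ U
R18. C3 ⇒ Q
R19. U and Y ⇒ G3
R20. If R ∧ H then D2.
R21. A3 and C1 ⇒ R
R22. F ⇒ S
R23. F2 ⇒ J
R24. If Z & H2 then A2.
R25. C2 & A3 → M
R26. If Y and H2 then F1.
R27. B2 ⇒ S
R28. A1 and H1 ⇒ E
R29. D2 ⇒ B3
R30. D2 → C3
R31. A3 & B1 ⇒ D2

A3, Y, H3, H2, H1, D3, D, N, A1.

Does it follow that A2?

No

Forward chaining from the given facts derives: A, R, H, D2, F1, E, B3, C3, F3, B2, D1, Q, S.
Rules concluding A2: R1 needs V; R24 needs Z — none of these are established.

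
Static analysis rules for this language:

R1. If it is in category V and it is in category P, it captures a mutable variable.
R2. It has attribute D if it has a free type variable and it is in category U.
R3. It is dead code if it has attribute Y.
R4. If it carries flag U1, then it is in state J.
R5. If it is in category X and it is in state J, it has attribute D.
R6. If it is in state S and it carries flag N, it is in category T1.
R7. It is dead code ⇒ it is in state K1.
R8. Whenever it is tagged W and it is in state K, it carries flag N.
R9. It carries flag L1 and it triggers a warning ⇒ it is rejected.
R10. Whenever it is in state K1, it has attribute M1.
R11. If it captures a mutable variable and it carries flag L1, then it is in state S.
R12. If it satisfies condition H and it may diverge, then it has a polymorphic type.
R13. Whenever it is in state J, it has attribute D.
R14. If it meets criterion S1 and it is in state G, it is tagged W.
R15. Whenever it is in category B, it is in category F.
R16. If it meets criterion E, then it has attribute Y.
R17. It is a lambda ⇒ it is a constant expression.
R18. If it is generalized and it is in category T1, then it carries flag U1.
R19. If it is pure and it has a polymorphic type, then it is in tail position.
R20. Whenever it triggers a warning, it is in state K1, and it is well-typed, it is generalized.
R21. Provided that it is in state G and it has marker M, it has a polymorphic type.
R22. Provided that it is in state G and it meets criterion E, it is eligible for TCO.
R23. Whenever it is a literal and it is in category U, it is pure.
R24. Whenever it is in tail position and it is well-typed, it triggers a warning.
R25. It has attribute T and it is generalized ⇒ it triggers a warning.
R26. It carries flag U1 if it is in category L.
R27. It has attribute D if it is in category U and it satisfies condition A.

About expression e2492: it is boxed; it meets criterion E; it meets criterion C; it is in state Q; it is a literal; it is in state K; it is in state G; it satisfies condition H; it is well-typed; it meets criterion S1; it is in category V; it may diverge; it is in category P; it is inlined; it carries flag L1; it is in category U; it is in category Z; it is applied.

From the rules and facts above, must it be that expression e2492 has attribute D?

By R1 (it is in category V, it is in category P): it captures a mutable variable.
By R11 (it captures a mutable variable, it carries flag L1): it is in state S.
By R12 (it satisfies condition H, it may diverge): it has a polymorphic type.
By R14 (it meets criterion S1, it is in state G): it is tagged W.
By R16 (it meets criterion E): it has attribute Y.
By R23 (it is a literal, it is in category U): it is pure.
By R3 (it has attribute Y): it is dead code.
By R7 (it is dead code): it is in state K1.
By R8 (it is tagged W, it is in state K): it carries flag N.
By R19 (it is pure, it has a polymorphic type): it is in tail position.
By R24 (it is in tail position, it is well-typed): it triggers a warning.
By R6 (it is in state S, it carries flag N): it is in category T1.
By R20 (it triggers a warning, it is in state K1, it is well-typed): it is generalized.
By R18 (it is generalized, it is in category T1): it carries flag U1.
By R4 (it carries flag U1): it is in state J.
By R13 (it is in state J): it has attribute D.

Yes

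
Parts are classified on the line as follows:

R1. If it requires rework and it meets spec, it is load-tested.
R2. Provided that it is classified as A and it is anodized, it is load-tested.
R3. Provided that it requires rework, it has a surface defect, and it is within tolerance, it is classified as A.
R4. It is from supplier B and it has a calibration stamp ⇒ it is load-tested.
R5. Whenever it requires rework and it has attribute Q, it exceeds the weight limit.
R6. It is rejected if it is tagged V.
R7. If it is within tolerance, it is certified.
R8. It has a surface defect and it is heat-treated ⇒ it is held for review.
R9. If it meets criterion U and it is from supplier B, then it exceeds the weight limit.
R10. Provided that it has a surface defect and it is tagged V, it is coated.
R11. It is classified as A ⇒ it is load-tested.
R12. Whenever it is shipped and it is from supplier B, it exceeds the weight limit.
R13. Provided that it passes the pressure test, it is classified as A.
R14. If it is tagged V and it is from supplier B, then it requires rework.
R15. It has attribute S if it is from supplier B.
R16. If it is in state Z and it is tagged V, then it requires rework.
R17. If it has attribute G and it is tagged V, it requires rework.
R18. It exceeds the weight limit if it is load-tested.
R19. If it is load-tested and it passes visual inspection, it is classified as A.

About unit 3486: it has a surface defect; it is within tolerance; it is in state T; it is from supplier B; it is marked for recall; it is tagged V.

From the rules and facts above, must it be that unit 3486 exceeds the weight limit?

Yes

By R14 (it is tagged V, it is from supplier B): it requires rework.
By R3 (it requires rework, it has a surface defect, it is within tolerance): it is classified as A.
By R11 (it is classified as A): it is load-tested.
By R18 (it is load-tested): it exceeds the weight limit.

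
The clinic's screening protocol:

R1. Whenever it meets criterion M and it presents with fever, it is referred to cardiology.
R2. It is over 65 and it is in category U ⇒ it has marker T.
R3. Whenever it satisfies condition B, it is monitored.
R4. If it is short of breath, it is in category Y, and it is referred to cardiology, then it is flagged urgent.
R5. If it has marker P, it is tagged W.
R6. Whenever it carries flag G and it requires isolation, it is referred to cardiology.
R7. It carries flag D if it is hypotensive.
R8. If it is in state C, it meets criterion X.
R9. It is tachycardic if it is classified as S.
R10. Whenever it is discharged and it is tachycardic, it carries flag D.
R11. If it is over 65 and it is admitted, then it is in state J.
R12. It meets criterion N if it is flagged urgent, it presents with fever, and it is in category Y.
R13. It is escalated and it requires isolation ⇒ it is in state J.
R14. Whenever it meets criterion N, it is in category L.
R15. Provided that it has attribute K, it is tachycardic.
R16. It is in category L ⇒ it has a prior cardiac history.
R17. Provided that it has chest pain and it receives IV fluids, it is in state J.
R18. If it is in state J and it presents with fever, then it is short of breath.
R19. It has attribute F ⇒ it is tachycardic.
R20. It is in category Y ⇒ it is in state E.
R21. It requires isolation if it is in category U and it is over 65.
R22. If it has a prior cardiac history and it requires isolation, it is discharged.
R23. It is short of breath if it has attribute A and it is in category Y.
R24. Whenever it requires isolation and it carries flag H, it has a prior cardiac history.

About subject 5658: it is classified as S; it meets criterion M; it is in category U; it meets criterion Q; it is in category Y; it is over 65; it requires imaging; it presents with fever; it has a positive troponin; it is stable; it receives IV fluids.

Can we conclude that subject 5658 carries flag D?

No

Forward chaining from the given facts derives: is referred to cardiology, has marker T, is tachycardic, is in state E, requires isolation.
Rules concluding "it carries flag D": R7 needs "it is hypotensive"; R10 needs "it is discharged" — none of these are established.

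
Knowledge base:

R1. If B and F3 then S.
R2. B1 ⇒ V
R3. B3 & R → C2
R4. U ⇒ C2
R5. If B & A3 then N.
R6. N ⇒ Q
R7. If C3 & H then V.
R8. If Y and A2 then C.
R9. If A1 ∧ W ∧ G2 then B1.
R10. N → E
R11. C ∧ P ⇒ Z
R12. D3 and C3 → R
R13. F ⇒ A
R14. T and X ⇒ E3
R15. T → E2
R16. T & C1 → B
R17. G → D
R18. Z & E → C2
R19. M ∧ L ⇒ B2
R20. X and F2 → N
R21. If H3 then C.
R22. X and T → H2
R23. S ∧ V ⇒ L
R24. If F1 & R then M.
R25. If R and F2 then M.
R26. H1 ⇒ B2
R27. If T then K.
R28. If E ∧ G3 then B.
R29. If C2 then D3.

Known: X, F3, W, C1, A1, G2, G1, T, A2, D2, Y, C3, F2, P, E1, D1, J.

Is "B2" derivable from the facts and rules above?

Yes

C  (by R8: Y, A2)
B1  (by R9: A1, W, G2)
Z  (by R11: C, P)
B  (by R16: T, C1)
N  (by R20: X, F2)
S  (by R1: B, F3)
V  (by R2: B1)
E  (by R10: N)
C2  (by R18: Z, E)
L  (by R23: S, V)
D3  (by R29: C2)
R  (by R12: D3, C3)
M  (by R25: R, F2)
B2  (by R19: M, L)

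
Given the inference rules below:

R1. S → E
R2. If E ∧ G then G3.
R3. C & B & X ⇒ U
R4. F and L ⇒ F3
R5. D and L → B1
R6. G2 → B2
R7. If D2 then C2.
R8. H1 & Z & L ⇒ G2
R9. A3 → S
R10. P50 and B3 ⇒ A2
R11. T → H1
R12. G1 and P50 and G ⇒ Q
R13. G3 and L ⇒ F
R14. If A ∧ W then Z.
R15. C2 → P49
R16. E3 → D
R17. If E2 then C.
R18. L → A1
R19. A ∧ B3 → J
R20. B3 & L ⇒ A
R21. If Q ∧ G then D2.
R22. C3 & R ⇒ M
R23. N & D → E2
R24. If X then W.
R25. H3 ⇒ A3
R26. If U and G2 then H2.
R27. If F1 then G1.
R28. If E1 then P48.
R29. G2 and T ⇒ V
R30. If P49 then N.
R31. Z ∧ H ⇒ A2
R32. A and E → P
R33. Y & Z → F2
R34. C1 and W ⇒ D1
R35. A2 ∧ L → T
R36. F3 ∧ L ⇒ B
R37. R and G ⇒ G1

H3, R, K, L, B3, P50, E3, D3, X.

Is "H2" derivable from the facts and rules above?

Forward chaining from the given facts derives: A2, D, A1, A, W, A3, T, B1, S, H1, Z, J, E, G2, V, P, B2.
The only rule concluding H2 is R26, which needs U; that is never established.

No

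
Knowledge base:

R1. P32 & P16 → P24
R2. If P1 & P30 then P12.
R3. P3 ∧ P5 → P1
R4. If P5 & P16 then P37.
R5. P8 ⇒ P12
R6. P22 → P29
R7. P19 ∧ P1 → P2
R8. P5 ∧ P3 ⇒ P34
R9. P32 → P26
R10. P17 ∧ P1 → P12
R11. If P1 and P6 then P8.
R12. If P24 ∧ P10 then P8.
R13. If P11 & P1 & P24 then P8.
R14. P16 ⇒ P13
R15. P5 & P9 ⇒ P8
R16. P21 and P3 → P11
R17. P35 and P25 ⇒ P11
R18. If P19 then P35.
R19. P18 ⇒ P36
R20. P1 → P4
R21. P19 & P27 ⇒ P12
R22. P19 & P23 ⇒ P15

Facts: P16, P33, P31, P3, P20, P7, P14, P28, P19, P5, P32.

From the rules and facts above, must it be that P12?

Forward chaining from the given facts derives: P24, P1, P37, P2, P34, P26, P13, P35, P4.
Rules concluding P12: R2 needs P30; R5 needs P8; R10 needs P17; R21 needs P27 — none of these are established.

No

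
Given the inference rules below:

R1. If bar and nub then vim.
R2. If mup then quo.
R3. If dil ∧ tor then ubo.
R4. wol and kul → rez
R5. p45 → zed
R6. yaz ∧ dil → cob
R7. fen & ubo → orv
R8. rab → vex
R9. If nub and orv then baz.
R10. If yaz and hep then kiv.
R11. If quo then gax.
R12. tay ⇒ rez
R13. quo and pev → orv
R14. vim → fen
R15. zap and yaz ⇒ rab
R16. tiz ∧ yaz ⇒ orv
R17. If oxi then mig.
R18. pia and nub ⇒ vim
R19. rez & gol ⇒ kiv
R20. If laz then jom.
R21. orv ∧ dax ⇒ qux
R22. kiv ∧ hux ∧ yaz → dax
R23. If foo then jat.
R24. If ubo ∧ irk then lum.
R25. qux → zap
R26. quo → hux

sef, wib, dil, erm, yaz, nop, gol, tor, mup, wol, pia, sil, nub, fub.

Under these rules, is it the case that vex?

Forward chaining from the given facts derives: quo, ubo, cob, gax, vim, hux, fen, orv, baz.
The only rule concluding vex is R8, which needs rab; that is never established.

No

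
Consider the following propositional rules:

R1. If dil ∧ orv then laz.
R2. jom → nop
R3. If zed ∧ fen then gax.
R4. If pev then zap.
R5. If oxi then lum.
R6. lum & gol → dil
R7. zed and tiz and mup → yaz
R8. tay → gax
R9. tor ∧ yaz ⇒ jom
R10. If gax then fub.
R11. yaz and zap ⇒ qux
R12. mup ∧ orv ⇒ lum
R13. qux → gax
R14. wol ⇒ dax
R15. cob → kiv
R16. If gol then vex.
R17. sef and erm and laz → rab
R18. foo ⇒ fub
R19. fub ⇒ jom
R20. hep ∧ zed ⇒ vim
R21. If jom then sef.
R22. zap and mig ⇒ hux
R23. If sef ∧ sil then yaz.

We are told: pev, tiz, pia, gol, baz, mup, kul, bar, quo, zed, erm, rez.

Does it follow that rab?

No

Forward chaining from the given facts derives: zap, yaz, qux, gax, vex, fub, jom, sef, nop.
The only rule concluding rab is R17, which needs laz; that is never established.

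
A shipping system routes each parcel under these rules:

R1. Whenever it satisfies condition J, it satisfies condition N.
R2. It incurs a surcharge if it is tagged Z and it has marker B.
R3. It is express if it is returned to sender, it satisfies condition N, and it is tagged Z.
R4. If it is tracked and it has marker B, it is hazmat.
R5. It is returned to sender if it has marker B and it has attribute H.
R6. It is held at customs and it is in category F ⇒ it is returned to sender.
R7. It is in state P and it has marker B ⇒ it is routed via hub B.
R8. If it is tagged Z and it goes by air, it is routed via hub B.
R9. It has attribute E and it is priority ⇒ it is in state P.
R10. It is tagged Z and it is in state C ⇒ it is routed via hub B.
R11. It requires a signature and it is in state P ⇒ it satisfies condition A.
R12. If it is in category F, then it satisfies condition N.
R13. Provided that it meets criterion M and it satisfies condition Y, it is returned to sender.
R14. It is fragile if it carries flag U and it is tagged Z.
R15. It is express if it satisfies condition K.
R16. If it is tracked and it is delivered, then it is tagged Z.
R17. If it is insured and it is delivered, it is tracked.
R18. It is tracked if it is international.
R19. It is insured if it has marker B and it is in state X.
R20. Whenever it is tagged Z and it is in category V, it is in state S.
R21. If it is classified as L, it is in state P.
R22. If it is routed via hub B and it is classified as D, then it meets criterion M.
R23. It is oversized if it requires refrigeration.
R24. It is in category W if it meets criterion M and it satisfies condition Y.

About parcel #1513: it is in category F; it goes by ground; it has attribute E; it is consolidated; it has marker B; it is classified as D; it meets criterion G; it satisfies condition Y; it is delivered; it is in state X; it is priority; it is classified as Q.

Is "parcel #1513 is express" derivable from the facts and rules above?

By R9 (it has attribute E, it is priority): it is in state P.
By R12 (it is in category F): it satisfies condition N.
By R19 (it has marker B, it is in state X): it is insured.
By R7 (it is in state P, it has marker B): it is routed via hub B.
By R17 (it is insured, it is delivered): it is tracked.
By R22 (it is routed via hub B, it is classified as D): it meets criterion M.
By R13 (it meets criterion M, it satisfies condition Y): it is returned to sender.
By R16 (it is tracked, it is delivered): it is tagged Z.
By R3 (it is returned to sender, it satisfies condition N, it is tagged Z): it is express.

Yes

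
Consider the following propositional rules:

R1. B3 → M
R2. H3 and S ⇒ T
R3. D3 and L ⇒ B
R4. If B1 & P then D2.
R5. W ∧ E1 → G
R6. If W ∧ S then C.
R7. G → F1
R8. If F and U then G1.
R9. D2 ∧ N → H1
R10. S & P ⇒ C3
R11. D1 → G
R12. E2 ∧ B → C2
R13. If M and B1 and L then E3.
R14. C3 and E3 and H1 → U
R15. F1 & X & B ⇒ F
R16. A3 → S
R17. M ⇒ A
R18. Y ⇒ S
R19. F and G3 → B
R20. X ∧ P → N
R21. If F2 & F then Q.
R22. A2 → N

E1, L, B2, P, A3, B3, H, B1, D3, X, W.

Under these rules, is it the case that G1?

M  (by R1: B3)
B  (by R3: D3, L)
D2  (by R4: B1, P)
G  (by R5: W, E1)
F1  (by R7: G)
E3  (by R13: M, B1, L)
F  (by R15: F1, X, B)
S  (by R16: A3)
N  (by R20: X, P)
H1  (by R9: D2, N)
C3  (by R10: S, P)
U  (by R14: C3, E3, H1)
G1  (by R8: F, U)

Yes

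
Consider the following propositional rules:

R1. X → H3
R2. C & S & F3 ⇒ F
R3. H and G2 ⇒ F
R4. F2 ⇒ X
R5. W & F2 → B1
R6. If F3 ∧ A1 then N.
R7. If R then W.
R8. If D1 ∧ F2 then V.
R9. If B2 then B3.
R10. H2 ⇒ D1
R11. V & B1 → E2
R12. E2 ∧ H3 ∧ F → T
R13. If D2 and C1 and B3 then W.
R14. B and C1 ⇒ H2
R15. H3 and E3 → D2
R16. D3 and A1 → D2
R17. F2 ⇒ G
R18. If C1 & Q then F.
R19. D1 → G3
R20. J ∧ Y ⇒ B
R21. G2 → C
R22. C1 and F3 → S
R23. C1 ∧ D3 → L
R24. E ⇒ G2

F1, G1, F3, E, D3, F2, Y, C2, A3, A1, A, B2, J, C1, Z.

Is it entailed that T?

X  (by R4: F2)
B3  (by R9: B2)
D2  (by R16: D3, A1)
B  (by R20: J, Y)
S  (by R22: C1, F3)
G2  (by R24: E)
H3  (by R1: X)
W  (by R13: D2, C1, B3)
H2  (by R14: B, C1)
C  (by R21: G2)
F  (by R2: C, S, F3)
B1  (by R5: W, F2)
D1  (by R10: H2)
V  (by R8: D1, F2)
E2  (by R11: V, B1)
T  (by R12: E2, H3, F)

Yes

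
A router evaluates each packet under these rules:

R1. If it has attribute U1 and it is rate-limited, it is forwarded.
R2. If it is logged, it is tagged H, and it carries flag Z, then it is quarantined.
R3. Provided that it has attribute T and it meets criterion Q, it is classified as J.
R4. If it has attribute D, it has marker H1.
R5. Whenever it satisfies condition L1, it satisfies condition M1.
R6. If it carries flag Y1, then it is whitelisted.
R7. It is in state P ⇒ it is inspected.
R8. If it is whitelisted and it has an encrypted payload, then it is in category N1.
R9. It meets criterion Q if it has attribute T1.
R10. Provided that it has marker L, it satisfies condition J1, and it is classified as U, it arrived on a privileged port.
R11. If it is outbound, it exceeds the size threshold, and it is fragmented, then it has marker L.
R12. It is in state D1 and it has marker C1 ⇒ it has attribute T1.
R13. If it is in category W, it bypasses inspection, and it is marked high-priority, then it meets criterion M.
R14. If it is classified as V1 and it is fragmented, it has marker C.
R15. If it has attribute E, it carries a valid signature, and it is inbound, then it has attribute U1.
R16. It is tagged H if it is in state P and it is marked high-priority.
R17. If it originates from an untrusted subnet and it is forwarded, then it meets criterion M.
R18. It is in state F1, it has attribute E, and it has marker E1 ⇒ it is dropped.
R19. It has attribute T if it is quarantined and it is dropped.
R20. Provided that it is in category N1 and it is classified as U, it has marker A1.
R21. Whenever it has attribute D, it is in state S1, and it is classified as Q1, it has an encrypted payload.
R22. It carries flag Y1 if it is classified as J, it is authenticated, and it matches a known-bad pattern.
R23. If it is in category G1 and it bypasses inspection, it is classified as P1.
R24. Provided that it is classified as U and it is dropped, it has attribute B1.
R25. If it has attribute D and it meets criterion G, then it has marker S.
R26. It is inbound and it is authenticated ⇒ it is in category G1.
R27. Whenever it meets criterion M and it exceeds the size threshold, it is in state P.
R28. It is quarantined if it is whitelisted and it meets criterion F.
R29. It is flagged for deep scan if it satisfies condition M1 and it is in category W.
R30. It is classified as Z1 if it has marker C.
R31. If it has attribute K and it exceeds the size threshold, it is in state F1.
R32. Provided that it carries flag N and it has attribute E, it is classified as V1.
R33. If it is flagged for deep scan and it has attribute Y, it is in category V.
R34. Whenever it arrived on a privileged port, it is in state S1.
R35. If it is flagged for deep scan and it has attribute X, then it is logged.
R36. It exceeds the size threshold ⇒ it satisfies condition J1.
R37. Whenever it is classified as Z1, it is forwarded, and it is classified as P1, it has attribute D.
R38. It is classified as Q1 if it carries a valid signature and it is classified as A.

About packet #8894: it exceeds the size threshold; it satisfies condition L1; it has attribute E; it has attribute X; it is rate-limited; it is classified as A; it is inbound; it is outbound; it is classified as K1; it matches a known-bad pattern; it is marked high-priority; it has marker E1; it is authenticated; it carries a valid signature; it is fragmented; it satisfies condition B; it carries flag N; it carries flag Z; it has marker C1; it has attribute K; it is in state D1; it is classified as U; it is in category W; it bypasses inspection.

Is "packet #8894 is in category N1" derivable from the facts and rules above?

By R5 (it satisfies condition L1): it satisfies condition M1.
By R11 (it is outbound, it exceeds the size threshold, it is fragmented): it has marker L.
By R12 (it is in state D1, it has marker C1): it has attribute T1.
By R13 (it is in category W, it bypasses inspection, it is marked high-priority): it meets criterion M.
By R15 (it has attribute E, it carries a valid signature, it is inbound): it has attribute U1.
By R26 (it is inbound, it is authenticated): it is in category G1.
By R27 (it meets criterion M, it exceeds the size threshold): it is in state P.
By R29 (it satisfies condition M1, it is in category W): it is flagged for deep scan.
By R31 (it has attribute K, it exceeds the size threshold): it is in state F1.
By R32 (it carries flag N, it has attribute E): it is classified as V1.
By R35 (it is flagged for deep scan, it has attribute X): it is logged.
By R36 (it exceeds the size threshold): it satisfies condition J1.
By R38 (it carries a valid signature, it is classified as A): it is classified as Q1.
By R1 (it has attribute U1, it is rate-limited): it is forwarded.
By R9 (it has attribute T1): it meets criterion Q.
By R10 (it has marker L, it satisfies condition J1, it is classified as U): it arrived on a privileged port.
By R14 (it is classified as V1, it is fragmented): it has marker C.
By R16 (it is in state P, it is marked high-priority): it is tagged H.
By R18 (it is in state F1, it has attribute E, it has marker E1): it is dropped.
By R23 (it is in category G1, it bypasses inspection): it is classified as P1.
By R30 (it has marker C): it is classified as Z1.
By R34 (it arrived on a privileged port): it is in state S1.
By R37 (it is classified as Z1, it is forwarded, it is classified as P1): it has attribute D.
By R2 (it is logged, it is tagged H, it carries flag Z): it is quarantined.
By R19 (it is quarantined, it is dropped): it has attribute T.
By R21 (it has attribute D, it is in state S1, it is classified as Q1): it has an encrypted payload.
By R3 (it has attribute T, it meets criterion Q): it is classified as J.
By R22 (it is classified as J, it is authenticated, it matches a known-bad pattern): it carries flag Y1.
By R6 (it carries flag Y1): it is whitelisted.
By R8 (it is whitelisted, it has an encrypted payload): it is in category N1.

Yes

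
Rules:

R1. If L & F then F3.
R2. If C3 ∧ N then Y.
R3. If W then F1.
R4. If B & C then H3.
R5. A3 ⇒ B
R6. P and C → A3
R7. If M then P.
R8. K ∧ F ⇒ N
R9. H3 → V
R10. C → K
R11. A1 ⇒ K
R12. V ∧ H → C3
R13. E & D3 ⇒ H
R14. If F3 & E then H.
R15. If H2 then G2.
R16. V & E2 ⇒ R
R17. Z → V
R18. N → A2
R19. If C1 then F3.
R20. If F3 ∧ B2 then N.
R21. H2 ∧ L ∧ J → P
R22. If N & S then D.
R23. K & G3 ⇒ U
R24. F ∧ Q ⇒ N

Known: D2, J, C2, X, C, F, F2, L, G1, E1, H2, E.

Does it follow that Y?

Yes

F3  (by R1: L, F)
K  (by R10: C)
H  (by R14: F3, E)
P  (by R21: H2, L, J)
A3  (by R6: P, C)
N  (by R8: K, F)
B  (by R5: A3)
H3  (by R4: B, C)
V  (by R9: H3)
C3  (by R12: V, H)
Y  (by R2: C3, N)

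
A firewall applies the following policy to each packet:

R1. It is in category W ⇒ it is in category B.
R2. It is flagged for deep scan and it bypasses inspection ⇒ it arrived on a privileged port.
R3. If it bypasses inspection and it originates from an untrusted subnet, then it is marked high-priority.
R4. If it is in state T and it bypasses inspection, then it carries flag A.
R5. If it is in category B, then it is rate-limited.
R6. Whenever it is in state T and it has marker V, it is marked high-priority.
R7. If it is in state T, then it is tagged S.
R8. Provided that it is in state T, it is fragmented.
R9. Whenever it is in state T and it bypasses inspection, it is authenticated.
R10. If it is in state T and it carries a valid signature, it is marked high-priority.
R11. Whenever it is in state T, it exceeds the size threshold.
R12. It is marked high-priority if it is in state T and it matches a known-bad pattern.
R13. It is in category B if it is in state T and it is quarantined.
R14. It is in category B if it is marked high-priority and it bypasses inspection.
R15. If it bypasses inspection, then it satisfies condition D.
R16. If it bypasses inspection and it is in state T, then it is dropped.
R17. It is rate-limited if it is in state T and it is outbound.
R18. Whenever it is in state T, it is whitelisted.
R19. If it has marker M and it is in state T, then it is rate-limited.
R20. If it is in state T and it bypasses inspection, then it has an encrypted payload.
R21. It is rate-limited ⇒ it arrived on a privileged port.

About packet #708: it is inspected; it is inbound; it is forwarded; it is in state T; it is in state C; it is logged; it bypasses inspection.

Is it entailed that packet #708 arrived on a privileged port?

Forward chaining from the given facts derives: carries flag A, is tagged S, is fragmented, is authenticated, exceeds the size threshold, satisfies condition D, is dropped, is whitelisted, has an encrypted payload.
Rules concluding "it arrived on a privileged port": R2 needs "it is flagged for deep scan"; R21 needs "it is rate-limited" — none of these are established.

No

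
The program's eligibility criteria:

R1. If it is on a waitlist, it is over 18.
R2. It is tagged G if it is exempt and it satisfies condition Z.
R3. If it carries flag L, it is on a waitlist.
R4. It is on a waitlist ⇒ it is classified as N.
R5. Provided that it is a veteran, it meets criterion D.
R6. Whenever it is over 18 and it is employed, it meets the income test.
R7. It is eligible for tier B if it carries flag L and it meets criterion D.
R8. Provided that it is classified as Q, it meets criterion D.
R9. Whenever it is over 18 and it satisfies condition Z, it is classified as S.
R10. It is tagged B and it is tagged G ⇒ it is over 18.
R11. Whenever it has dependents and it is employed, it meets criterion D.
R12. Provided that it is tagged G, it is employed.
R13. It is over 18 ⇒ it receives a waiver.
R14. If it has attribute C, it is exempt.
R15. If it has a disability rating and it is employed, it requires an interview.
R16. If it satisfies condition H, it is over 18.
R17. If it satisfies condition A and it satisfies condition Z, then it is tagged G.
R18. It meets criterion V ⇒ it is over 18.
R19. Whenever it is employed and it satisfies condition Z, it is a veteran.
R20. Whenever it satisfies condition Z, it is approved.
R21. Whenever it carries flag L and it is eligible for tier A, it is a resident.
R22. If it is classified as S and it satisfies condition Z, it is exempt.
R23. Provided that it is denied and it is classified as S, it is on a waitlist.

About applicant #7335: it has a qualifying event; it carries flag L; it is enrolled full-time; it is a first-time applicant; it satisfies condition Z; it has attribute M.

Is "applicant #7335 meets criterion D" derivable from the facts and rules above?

Yes

By R3 (it carries flag L): it is on a waitlist.
By R1 (it is on a waitlist): it is over 18.
By R9 (it is over 18, it satisfies condition Z): it is classified as S.
By R22 (it is classified as S, it satisfies condition Z): it is exempt.
By R2 (it is exempt, it satisfies condition Z): it is tagged G.
By R12 (it is tagged G): it is employed.
By R19 (it is employed, it satisfies condition Z): it is a veteran.
By R5 (it is a veteran): it meets criterion D.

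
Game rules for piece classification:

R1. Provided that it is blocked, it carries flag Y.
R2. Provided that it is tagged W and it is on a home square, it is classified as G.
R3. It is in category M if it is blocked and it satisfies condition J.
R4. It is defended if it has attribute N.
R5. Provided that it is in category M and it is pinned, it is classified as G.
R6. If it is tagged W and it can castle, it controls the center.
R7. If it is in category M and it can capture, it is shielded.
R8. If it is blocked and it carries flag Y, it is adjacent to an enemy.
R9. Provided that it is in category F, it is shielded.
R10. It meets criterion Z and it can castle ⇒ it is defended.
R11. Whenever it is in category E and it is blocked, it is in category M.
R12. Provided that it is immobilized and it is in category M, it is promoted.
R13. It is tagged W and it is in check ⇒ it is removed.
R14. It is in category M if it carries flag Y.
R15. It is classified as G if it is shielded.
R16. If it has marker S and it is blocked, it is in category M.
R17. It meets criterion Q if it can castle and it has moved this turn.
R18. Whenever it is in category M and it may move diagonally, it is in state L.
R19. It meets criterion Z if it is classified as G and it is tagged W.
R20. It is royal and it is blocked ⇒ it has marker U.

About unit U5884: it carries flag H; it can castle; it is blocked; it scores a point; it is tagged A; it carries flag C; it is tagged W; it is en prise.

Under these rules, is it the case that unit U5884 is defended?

Forward chaining from the given facts derives: carries flag Y, controls the center, is adjacent to an enemy, is in category M.
Rules concluding "it is defended": R4 needs "it has attribute N"; R10 needs "it meets criterion Z" — none of these are established.

No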